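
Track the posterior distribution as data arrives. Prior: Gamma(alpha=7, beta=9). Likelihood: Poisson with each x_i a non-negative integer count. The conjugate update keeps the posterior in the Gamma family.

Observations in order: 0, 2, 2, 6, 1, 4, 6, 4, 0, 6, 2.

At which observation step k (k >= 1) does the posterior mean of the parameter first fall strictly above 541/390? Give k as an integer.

obs 1: x=0 → posterior Gamma(7, 10)
obs 2: x=2 → posterior Gamma(9, 11)
obs 3: x=2 → posterior Gamma(11, 12)
obs 4: x=6 → posterior Gamma(17, 13)
obs 5: x=1 → posterior Gamma(18, 14)
obs 6: x=4 → posterior Gamma(22, 15)
obs 7: x=6 → posterior Gamma(28, 16)
obs 8: x=4 → posterior Gamma(32, 17)
obs 9: x=0 → posterior Gamma(32, 18)
obs 10: x=6 → posterior Gamma(38, 19)
obs 11: x=2 → posterior Gamma(40, 20)

k = 6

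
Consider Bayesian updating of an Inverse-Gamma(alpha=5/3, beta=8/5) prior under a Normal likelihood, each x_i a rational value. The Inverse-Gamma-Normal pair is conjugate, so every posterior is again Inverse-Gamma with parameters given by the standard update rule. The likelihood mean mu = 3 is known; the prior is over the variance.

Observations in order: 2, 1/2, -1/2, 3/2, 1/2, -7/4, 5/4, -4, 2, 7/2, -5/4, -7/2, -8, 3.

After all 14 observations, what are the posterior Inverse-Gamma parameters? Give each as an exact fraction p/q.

obs 1: x=2 → posterior Inverse-Gamma(13/6, 21/10)
obs 2: x=1/2 → posterior Inverse-Gamma(8/3, 209/40)
obs 3: x=-1/2 → posterior Inverse-Gamma(19/6, 227/20)
obs 4: x=3/2 → posterior Inverse-Gamma(11/3, 499/40)
obs 5: x=1/2 → posterior Inverse-Gamma(25/6, 78/5)
obs 6: x=-7/4 → posterior Inverse-Gamma(14/3, 4301/160)
obs 7: x=5/4 → posterior Inverse-Gamma(31/6, 2273/80)
obs 8: x=-4 → posterior Inverse-Gamma(17/3, 4233/80)
obs 9: x=2 → posterior Inverse-Gamma(37/6, 4273/80)
obs 10: x=7/2 → posterior Inverse-Gamma(20/3, 4283/80)
obs 11: x=-5/4 → posterior Inverse-Gamma(43/6, 10011/160)
obs 12: x=-7/2 → posterior Inverse-Gamma(23/3, 13391/160)
obs 13: x=-8 → posterior Inverse-Gamma(49/6, 23071/160)
obs 14: x=3 → posterior Inverse-Gamma(26/3, 23071/160)

alpha=26/3, beta=23071/160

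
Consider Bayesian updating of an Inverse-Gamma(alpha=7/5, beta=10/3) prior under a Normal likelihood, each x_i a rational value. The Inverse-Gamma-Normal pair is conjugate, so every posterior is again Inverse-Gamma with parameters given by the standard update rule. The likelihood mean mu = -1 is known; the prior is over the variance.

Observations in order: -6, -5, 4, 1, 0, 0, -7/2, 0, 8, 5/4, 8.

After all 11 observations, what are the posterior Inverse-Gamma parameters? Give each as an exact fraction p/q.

alpha=69/10, beta=12143/96

obs 1: x=-6 → posterior Inverse-Gamma(19/10, 95/6)
obs 2: x=-5 → posterior Inverse-Gamma(12/5, 143/6)
obs 3: x=4 → posterior Inverse-Gamma(29/10, 109/3)
obs 4: x=1 → posterior Inverse-Gamma(17/5, 115/3)
obs 5: x=0 → posterior Inverse-Gamma(39/10, 233/6)
obs 6: x=0 → posterior Inverse-Gamma(22/5, 118/3)
obs 7: x=-7/2 → posterior Inverse-Gamma(49/10, 1019/24)
obs 8: x=0 → posterior Inverse-Gamma(27/5, 1031/24)
obs 9: x=8 → posterior Inverse-Gamma(59/10, 2003/24)
obs 10: x=5/4 → posterior Inverse-Gamma(32/5, 8255/96)
obs 11: x=8 → posterior Inverse-Gamma(69/10, 12143/96)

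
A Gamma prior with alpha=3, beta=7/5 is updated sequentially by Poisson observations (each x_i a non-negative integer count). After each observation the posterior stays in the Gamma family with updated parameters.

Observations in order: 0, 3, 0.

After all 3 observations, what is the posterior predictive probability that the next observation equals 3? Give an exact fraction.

793659328000/7625597484987

obs 1: x=0 → posterior Gamma(3, 12/5)
obs 2: x=3 → posterior Gamma(6, 17/5)
obs 3: x=0 → posterior Gamma(6, 22/5)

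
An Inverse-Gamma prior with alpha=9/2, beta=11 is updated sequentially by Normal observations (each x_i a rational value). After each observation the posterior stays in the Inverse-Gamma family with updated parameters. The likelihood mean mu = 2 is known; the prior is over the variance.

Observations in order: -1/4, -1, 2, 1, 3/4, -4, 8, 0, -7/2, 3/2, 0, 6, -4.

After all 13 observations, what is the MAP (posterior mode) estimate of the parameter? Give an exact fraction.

1609/192

obs 1: x=-1/4 → posterior Inverse-Gamma(5, 433/32)
obs 2: x=-1 → posterior Inverse-Gamma(11/2, 577/32)
obs 3: x=2 → posterior Inverse-Gamma(6, 577/32)
obs 4: x=1 → posterior Inverse-Gamma(13/2, 593/32)
obs 5: x=3/4 → posterior Inverse-Gamma(7, 309/16)
obs 6: x=-4 → posterior Inverse-Gamma(15/2, 597/16)
obs 7: x=8 → posterior Inverse-Gamma(8, 885/16)
obs 8: x=0 → posterior Inverse-Gamma(17/2, 917/16)
obs 9: x=-7/2 → posterior Inverse-Gamma(9, 1159/16)
obs 10: x=3/2 → posterior Inverse-Gamma(19/2, 1161/16)
obs 11: x=0 → posterior Inverse-Gamma(10, 1193/16)
obs 12: x=6 → posterior Inverse-Gamma(21/2, 1321/16)
obs 13: x=-4 → posterior Inverse-Gamma(11, 1609/16)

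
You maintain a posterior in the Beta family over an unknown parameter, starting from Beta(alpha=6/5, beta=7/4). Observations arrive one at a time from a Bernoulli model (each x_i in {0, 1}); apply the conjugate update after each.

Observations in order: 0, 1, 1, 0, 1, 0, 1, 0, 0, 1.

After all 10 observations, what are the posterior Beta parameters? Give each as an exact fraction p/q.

alpha=31/5, beta=27/4

obs 1: x=0 → posterior Beta(6/5, 11/4)
obs 2: x=1 → posterior Beta(11/5, 11/4)
obs 3: x=1 → posterior Beta(16/5, 11/4)
obs 4: x=0 → posterior Beta(16/5, 15/4)
obs 5: x=1 → posterior Beta(21/5, 15/4)
obs 6: x=0 → posterior Beta(21/5, 19/4)
obs 7: x=1 → posterior Beta(26/5, 19/4)
obs 8: x=0 → posterior Beta(26/5, 23/4)
obs 9: x=0 → posterior Beta(26/5, 27/4)
obs 10: x=1 → posterior Beta(31/5, 27/4)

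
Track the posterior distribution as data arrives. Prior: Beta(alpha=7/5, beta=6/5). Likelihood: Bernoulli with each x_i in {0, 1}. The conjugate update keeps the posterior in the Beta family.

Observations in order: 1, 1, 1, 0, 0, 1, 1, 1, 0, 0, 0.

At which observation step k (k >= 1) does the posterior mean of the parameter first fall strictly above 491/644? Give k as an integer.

k = 3

obs 1: x=1 → posterior Beta(12/5, 6/5)
obs 2: x=1 → posterior Beta(17/5, 6/5)
obs 3: x=1 → posterior Beta(22/5, 6/5)
obs 4: x=0 → posterior Beta(22/5, 11/5)
obs 5: x=0 → posterior Beta(22/5, 16/5)
obs 6: x=1 → posterior Beta(27/5, 16/5)
obs 7: x=1 → posterior Beta(32/5, 16/5)
obs 8: x=1 → posterior Beta(37/5, 16/5)
obs 9: x=0 → posterior Beta(37/5, 21/5)
obs 10: x=0 → posterior Beta(37/5, 26/5)
obs 11: x=0 → posterior Beta(37/5, 31/5)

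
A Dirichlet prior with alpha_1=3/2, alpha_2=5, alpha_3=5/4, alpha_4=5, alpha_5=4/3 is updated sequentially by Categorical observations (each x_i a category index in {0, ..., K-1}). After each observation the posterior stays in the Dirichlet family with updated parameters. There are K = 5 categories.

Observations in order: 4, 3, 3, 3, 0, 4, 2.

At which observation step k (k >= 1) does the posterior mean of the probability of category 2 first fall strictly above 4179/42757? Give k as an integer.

k = 7

obs 1: x=4 → posterior Dirichlet(3/2, 5, 5/4, 5, 7/3)
obs 2: x=3 → posterior Dirichlet(3/2, 5, 5/4, 6, 7/3)
obs 3: x=3 → posterior Dirichlet(3/2, 5, 5/4, 7, 7/3)
obs 4: x=3 → posterior Dirichlet(3/2, 5, 5/4, 8, 7/3)
obs 5: x=0 → posterior Dirichlet(5/2, 5, 5/4, 8, 7/3)
obs 6: x=4 → posterior Dirichlet(5/2, 5, 5/4, 8, 10/3)
obs 7: x=2 → posterior Dirichlet(5/2, 5, 9/4, 8, 10/3)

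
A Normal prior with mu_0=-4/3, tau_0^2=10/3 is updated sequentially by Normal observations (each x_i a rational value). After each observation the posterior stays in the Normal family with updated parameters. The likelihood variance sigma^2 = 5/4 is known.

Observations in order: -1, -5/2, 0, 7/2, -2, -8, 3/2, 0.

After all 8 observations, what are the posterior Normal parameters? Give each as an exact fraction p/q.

obs 1: x=-1 → posterior Normal(-12/11, 10/11)
obs 2: x=-5/2 → posterior Normal(-32/19, 10/19)
obs 3: x=0 → posterior Normal(-32/27, 10/27)
obs 4: x=7/2 → posterior Normal(-4/35, 2/7)
obs 5: x=-2 → posterior Normal(-20/43, 10/43)
obs 6: x=-8 → posterior Normal(-28/17, 10/51)
obs 7: x=3/2 → posterior Normal(-72/59, 10/59)
obs 8: x=0 → posterior Normal(-72/67, 10/67)

mu_0=-72/67, tau_0^2=10/67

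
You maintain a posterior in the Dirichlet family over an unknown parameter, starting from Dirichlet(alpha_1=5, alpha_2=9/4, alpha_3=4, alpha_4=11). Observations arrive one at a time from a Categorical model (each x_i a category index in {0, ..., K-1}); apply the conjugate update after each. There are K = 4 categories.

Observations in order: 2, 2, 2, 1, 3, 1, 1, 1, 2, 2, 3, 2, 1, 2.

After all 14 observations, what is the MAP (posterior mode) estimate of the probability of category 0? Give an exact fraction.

16/129

obs 1: x=2 → posterior Dirichlet(5, 9/4, 5, 11)
obs 2: x=2 → posterior Dirichlet(5, 9/4, 6, 11)
obs 3: x=2 → posterior Dirichlet(5, 9/4, 7, 11)
obs 4: x=1 → posterior Dirichlet(5, 13/4, 7, 11)
obs 5: x=3 → posterior Dirichlet(5, 13/4, 7, 12)
obs 6: x=1 → posterior Dirichlet(5, 17/4, 7, 12)
obs 7: x=1 → posterior Dirichlet(5, 21/4, 7, 12)
obs 8: x=1 → posterior Dirichlet(5, 25/4, 7, 12)
obs 9: x=2 → posterior Dirichlet(5, 25/4, 8, 12)
obs 10: x=2 → posterior Dirichlet(5, 25/4, 9, 12)
obs 11: x=3 → posterior Dirichlet(5, 25/4, 9, 13)
obs 12: x=2 → posterior Dirichlet(5, 25/4, 10, 13)
obs 13: x=1 → posterior Dirichlet(5, 29/4, 10, 13)
obs 14: x=2 → posterior Dirichlet(5, 29/4, 11, 13)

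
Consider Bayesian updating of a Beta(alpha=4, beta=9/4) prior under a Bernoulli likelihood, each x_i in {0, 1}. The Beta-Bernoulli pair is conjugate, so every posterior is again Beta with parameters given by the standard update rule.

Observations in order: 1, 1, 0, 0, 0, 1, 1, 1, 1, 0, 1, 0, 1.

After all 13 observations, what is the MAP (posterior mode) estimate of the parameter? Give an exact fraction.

44/69

obs 1: x=1 → posterior Beta(5, 9/4)
obs 2: x=1 → posterior Beta(6, 9/4)
obs 3: x=0 → posterior Beta(6, 13/4)
obs 4: x=0 → posterior Beta(6, 17/4)
obs 5: x=0 → posterior Beta(6, 21/4)
obs 6: x=1 → posterior Beta(7, 21/4)
obs 7: x=1 → posterior Beta(8, 21/4)
obs 8: x=1 → posterior Beta(9, 21/4)
obs 9: x=1 → posterior Beta(10, 21/4)
obs 10: x=0 → posterior Beta(10, 25/4)
obs 11: x=1 → posterior Beta(11, 25/4)
obs 12: x=0 → posterior Beta(11, 29/4)
obs 13: x=1 → posterior Beta(12, 29/4)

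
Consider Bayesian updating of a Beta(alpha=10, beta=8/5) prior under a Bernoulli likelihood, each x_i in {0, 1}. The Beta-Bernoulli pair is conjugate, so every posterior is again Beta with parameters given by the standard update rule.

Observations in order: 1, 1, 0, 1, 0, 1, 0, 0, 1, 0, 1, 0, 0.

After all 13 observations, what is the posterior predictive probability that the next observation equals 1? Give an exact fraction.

80/123

obs 1: x=1 → posterior Beta(11, 8/5)
obs 2: x=1 → posterior Beta(12, 8/5)
obs 3: x=0 → posterior Beta(12, 13/5)
obs 4: x=1 → posterior Beta(13, 13/5)
obs 5: x=0 → posterior Beta(13, 18/5)
obs 6: x=1 → posterior Beta(14, 18/5)
obs 7: x=0 → posterior Beta(14, 23/5)
obs 8: x=0 → posterior Beta(14, 28/5)
obs 9: x=1 → posterior Beta(15, 28/5)
obs 10: x=0 → posterior Beta(15, 33/5)
obs 11: x=1 → posterior Beta(16, 33/5)
obs 12: x=0 → posterior Beta(16, 38/5)
obs 13: x=0 → posterior Beta(16, 43/5)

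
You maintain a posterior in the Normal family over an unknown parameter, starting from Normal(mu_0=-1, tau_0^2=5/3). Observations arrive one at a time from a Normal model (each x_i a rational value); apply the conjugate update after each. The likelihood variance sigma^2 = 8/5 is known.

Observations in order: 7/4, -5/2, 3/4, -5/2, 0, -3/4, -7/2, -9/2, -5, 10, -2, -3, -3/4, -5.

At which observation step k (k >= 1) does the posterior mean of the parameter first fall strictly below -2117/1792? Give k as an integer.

obs 1: x=7/4 → posterior Normal(79/196, 40/49)
obs 2: x=-5/2 → posterior Normal(-171/296, 20/37)
obs 3: x=3/4 → posterior Normal(-8/33, 40/99)
obs 4: x=-5/2 → posterior Normal(-173/248, 10/31)
obs 5: x=0 → posterior Normal(-173/298, 40/149)
obs 6: x=-3/4 → posterior Normal(-421/696, 20/87)
obs 7: x=-7/2 → posterior Normal(-771/796, 40/199)
obs 8: x=-9/2 → posterior Normal(-1221/896, 5/28)
obs 9: x=-5 → posterior Normal(-1721/996, 40/249)
obs 10: x=10 → posterior Normal(-721/1096, 20/137)
obs 11: x=-2 → posterior Normal(-921/1196, 40/299)
obs 12: x=-3 → posterior Normal(-407/432, 10/81)
obs 13: x=-3/4 → posterior Normal(-324/349, 40/349)
obs 14: x=-5 → posterior Normal(-449/374, 20/187)

k = 8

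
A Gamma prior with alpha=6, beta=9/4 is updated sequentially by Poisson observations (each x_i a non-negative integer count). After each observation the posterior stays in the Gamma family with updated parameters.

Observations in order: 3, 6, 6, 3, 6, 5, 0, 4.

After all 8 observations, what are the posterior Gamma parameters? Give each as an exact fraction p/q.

obs 1: x=3 → posterior Gamma(9, 13/4)
obs 2: x=6 → posterior Gamma(15, 17/4)
obs 3: x=6 → posterior Gamma(21, 21/4)
obs 4: x=3 → posterior Gamma(24, 25/4)
obs 5: x=6 → posterior Gamma(30, 29/4)
obs 6: x=5 → posterior Gamma(35, 33/4)
obs 7: x=0 → posterior Gamma(35, 37/4)
obs 8: x=4 → posterior Gamma(39, 41/4)

alpha=39, beta=41/4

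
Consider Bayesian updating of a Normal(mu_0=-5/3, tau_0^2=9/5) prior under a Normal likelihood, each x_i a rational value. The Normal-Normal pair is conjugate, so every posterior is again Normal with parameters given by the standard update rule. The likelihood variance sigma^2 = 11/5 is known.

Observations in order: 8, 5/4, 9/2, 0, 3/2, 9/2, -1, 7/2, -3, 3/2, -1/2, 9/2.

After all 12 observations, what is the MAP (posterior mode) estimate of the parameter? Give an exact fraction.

obs 1: x=8 → posterior Normal(161/60, 99/100)
obs 2: x=5/4 → posterior Normal(779/348, 99/145)
obs 3: x=9/2 → posterior Normal(1265/456, 99/190)
obs 4: x=0 → posterior Normal(1265/564, 99/235)
obs 5: x=3/2 → posterior Normal(1427/672, 99/280)
obs 6: x=9/2 → posterior Normal(1913/780, 99/325)
obs 7: x=-1 → posterior Normal(1805/888, 99/370)
obs 8: x=7/2 → posterior Normal(2183/996, 99/415)
obs 9: x=-3 → posterior Normal(1859/1104, 99/460)
obs 10: x=3/2 → posterior Normal(2021/1212, 99/505)
obs 11: x=-1/2 → posterior Normal(1967/1320, 9/50)
obs 12: x=9/2 → posterior Normal(2453/1428, 99/595)

2453/1428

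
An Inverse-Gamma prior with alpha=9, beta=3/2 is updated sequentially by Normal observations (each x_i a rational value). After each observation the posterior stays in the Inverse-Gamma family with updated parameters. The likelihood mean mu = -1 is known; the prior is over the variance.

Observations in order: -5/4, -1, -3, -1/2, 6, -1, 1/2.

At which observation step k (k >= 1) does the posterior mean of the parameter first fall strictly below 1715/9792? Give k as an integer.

k = 2

obs 1: x=-5/4 → posterior Inverse-Gamma(19/2, 49/32)
obs 2: x=-1 → posterior Inverse-Gamma(10, 49/32)
obs 3: x=-3 → posterior Inverse-Gamma(21/2, 113/32)
obs 4: x=-1/2 → posterior Inverse-Gamma(11, 117/32)
obs 5: x=6 → posterior Inverse-Gamma(23/2, 901/32)
obs 6: x=-1 → posterior Inverse-Gamma(12, 901/32)
obs 7: x=1/2 → posterior Inverse-Gamma(25/2, 937/32)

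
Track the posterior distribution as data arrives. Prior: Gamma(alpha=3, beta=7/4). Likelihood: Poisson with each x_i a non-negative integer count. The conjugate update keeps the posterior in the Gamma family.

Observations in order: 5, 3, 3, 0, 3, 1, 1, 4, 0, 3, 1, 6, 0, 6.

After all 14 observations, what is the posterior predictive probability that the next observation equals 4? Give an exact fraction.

obs 1: x=5 → posterior Gamma(8, 11/4)
obs 2: x=3 → posterior Gamma(11, 15/4)
obs 3: x=3 → posterior Gamma(14, 19/4)
obs 4: x=0 → posterior Gamma(14, 23/4)
obs 5: x=3 → posterior Gamma(17, 27/4)
obs 6: x=1 → posterior Gamma(18, 31/4)
obs 7: x=1 → posterior Gamma(19, 35/4)
obs 8: x=4 → posterior Gamma(23, 39/4)
obs 9: x=0 → posterior Gamma(23, 43/4)
obs 10: x=3 → posterior Gamma(26, 47/4)
obs 11: x=1 → posterior Gamma(27, 51/4)
obs 12: x=6 → posterior Gamma(33, 55/4)
obs 13: x=0 → posterior Gamma(33, 59/4)
obs 14: x=6 → posterior Gamma(39, 63/4)

428023779697474953805428041361197177435768094647554101082887643212597942044160/3320599637338792390138395679894516014416467501897914634827721048533021786850363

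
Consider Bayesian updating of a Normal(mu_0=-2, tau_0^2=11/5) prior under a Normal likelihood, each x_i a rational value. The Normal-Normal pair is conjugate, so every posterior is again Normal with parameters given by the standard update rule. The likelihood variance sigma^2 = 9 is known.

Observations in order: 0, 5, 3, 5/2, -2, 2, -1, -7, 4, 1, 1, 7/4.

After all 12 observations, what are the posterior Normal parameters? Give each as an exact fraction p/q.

mu_0=91/708, tau_0^2=33/59

obs 1: x=0 → posterior Normal(-45/28, 99/56)
obs 2: x=5 → posterior Normal(-35/67, 99/67)
obs 3: x=3 → posterior Normal(-1/39, 33/26)
obs 4: x=5/2 → posterior Normal(51/178, 99/89)
obs 5: x=-2 → posterior Normal(7/200, 99/100)
obs 6: x=2 → posterior Normal(17/74, 33/37)
obs 7: x=-1 → posterior Normal(29/244, 99/122)
obs 8: x=-7 → posterior Normal(-125/266, 99/133)
obs 9: x=4 → posterior Normal(-37/288, 11/16)
obs 10: x=1 → posterior Normal(-3/62, 99/155)
obs 11: x=1 → posterior Normal(7/332, 99/166)
obs 12: x=7/4 → posterior Normal(91/708, 33/59)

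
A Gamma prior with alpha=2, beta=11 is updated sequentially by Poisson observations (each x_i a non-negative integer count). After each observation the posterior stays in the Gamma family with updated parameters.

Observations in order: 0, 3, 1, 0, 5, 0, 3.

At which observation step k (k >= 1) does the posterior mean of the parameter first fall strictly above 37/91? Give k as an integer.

k = 3

obs 1: x=0 → posterior Gamma(2, 12)
obs 2: x=3 → posterior Gamma(5, 13)
obs 3: x=1 → posterior Gamma(6, 14)
obs 4: x=0 → posterior Gamma(6, 15)
obs 5: x=5 → posterior Gamma(11, 16)
obs 6: x=0 → posterior Gamma(11, 17)
obs 7: x=3 → posterior Gamma(14, 18)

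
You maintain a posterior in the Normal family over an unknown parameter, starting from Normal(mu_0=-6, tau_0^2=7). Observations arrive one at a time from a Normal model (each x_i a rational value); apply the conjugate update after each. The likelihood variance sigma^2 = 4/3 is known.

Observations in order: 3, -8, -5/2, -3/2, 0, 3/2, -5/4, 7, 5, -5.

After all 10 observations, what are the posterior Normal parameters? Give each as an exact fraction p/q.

obs 1: x=3 → posterior Normal(39/25, 28/25)
obs 2: x=-8 → posterior Normal(-129/46, 14/23)
obs 3: x=-5/2 → posterior Normal(-363/134, 28/67)
obs 4: x=-3/2 → posterior Normal(-213/88, 7/22)
obs 5: x=0 → posterior Normal(-213/109, 28/109)
obs 6: x=3/2 → posterior Normal(-363/260, 14/65)
obs 7: x=-5/4 → posterior Normal(-831/604, 28/151)
obs 8: x=7 → posterior Normal(-243/688, 7/43)
obs 9: x=5 → posterior Normal(177/772, 28/193)
obs 10: x=-5 → posterior Normal(-243/856, 14/107)

mu_0=-243/856, tau_0^2=14/107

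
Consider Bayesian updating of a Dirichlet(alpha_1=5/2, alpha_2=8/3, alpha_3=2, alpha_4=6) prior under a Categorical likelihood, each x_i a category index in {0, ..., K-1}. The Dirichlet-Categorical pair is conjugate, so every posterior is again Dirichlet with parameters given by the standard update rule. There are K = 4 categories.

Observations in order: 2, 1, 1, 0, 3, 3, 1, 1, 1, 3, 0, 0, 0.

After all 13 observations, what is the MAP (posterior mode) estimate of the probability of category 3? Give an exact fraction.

48/133

obs 1: x=2 → posterior Dirichlet(5/2, 8/3, 3, 6)
obs 2: x=1 → posterior Dirichlet(5/2, 11/3, 3, 6)
obs 3: x=1 → posterior Dirichlet(5/2, 14/3, 3, 6)
obs 4: x=0 → posterior Dirichlet(7/2, 14/3, 3, 6)
obs 5: x=3 → posterior Dirichlet(7/2, 14/3, 3, 7)
obs 6: x=3 → posterior Dirichlet(7/2, 14/3, 3, 8)
obs 7: x=1 → posterior Dirichlet(7/2, 17/3, 3, 8)
obs 8: x=1 → posterior Dirichlet(7/2, 20/3, 3, 8)
obs 9: x=1 → posterior Dirichlet(7/2, 23/3, 3, 8)
obs 10: x=3 → posterior Dirichlet(7/2, 23/3, 3, 9)
obs 11: x=0 → posterior Dirichlet(9/2, 23/3, 3, 9)
obs 12: x=0 → posterior Dirichlet(11/2, 23/3, 3, 9)
obs 13: x=0 → posterior Dirichlet(13/2, 23/3, 3, 9)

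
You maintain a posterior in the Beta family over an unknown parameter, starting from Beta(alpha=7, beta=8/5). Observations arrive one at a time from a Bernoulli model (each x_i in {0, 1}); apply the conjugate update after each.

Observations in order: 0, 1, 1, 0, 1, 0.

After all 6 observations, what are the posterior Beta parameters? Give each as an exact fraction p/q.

alpha=10, beta=23/5

obs 1: x=0 → posterior Beta(7, 13/5)
obs 2: x=1 → posterior Beta(8, 13/5)
obs 3: x=1 → posterior Beta(9, 13/5)
obs 4: x=0 → posterior Beta(9, 18/5)
obs 5: x=1 → posterior Beta(10, 18/5)
obs 6: x=0 → posterior Beta(10, 23/5)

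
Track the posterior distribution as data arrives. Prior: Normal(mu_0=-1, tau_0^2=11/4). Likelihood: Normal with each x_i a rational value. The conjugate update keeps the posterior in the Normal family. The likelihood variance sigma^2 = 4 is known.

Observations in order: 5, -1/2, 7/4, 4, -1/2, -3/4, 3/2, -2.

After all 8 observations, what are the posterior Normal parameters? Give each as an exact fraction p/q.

obs 1: x=5 → posterior Normal(13/9, 44/27)
obs 2: x=-1/2 → posterior Normal(67/76, 22/19)
obs 3: x=7/4 → posterior Normal(211/196, 44/49)
obs 4: x=4 → posterior Normal(129/80, 11/15)
obs 5: x=-1/2 → posterior Normal(365/284, 44/71)
obs 6: x=-3/4 → posterior Normal(83/82, 22/41)
obs 7: x=3/2 → posterior Normal(199/186, 44/93)
obs 8: x=-2 → posterior Normal(155/208, 11/26)

mu_0=155/208, tau_0^2=11/26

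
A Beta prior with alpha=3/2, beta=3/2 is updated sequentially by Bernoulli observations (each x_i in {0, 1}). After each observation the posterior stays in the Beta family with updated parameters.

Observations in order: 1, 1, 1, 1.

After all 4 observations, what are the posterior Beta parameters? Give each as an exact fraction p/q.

obs 1: x=1 → posterior Beta(5/2, 3/2)
obs 2: x=1 → posterior Beta(7/2, 3/2)
obs 3: x=1 → posterior Beta(9/2, 3/2)
obs 4: x=1 → posterior Beta(11/2, 3/2)

alpha=11/2, beta=3/2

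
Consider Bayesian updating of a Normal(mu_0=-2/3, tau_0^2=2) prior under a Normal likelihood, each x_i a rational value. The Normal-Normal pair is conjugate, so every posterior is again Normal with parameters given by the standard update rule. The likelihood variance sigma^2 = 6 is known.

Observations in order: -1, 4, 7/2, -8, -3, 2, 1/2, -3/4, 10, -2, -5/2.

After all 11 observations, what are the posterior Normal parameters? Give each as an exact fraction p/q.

obs 1: x=-1 → posterior Normal(-3/4, 3/2)
obs 2: x=4 → posterior Normal(1/5, 6/5)
obs 3: x=7/2 → posterior Normal(3/4, 1)
obs 4: x=-8 → posterior Normal(-1/2, 6/7)
obs 5: x=-3 → posterior Normal(-13/16, 3/4)
obs 6: x=2 → posterior Normal(-1/2, 2/3)
obs 7: x=1/2 → posterior Normal(-2/5, 3/5)
obs 8: x=-3/4 → posterior Normal(-19/44, 6/11)
obs 9: x=10 → posterior Normal(7/16, 1/2)
obs 10: x=-2 → posterior Normal(1/4, 6/13)
obs 11: x=-5/2 → posterior Normal(3/56, 3/7)

mu_0=3/56, tau_0^2=3/7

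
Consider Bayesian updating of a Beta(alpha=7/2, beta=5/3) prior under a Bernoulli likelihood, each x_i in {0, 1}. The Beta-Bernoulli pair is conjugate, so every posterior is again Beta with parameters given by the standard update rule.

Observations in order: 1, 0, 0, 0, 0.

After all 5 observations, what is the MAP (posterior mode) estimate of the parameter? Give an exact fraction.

obs 1: x=1 → posterior Beta(9/2, 5/3)
obs 2: x=0 → posterior Beta(9/2, 8/3)
obs 3: x=0 → posterior Beta(9/2, 11/3)
obs 4: x=0 → posterior Beta(9/2, 14/3)
obs 5: x=0 → posterior Beta(9/2, 17/3)

3/7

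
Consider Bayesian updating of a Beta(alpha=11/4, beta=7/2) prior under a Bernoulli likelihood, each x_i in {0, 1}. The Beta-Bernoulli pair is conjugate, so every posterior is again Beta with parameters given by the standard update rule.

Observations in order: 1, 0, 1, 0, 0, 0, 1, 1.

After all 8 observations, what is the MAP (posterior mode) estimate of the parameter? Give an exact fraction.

23/49

obs 1: x=1 → posterior Beta(15/4, 7/2)
obs 2: x=0 → posterior Beta(15/4, 9/2)
obs 3: x=1 → posterior Beta(19/4, 9/2)
obs 4: x=0 → posterior Beta(19/4, 11/2)
obs 5: x=0 → posterior Beta(19/4, 13/2)
obs 6: x=0 → posterior Beta(19/4, 15/2)
obs 7: x=1 → posterior Beta(23/4, 15/2)
obs 8: x=1 → posterior Beta(27/4, 15/2)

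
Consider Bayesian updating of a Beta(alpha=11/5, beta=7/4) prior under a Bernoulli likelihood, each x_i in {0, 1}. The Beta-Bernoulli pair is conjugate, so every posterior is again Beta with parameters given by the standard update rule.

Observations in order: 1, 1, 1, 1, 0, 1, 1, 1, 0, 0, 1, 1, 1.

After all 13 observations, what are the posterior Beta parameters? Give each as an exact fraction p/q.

obs 1: x=1 → posterior Beta(16/5, 7/4)
obs 2: x=1 → posterior Beta(21/5, 7/4)
obs 3: x=1 → posterior Beta(26/5, 7/4)
obs 4: x=1 → posterior Beta(31/5, 7/4)
obs 5: x=0 → posterior Beta(31/5, 11/4)
obs 6: x=1 → posterior Beta(36/5, 11/4)
obs 7: x=1 → posterior Beta(41/5, 11/4)
obs 8: x=1 → posterior Beta(46/5, 11/4)
obs 9: x=0 → posterior Beta(46/5, 15/4)
obs 10: x=0 → posterior Beta(46/5, 19/4)
obs 11: x=1 → posterior Beta(51/5, 19/4)
obs 12: x=1 → posterior Beta(56/5, 19/4)
obs 13: x=1 → posterior Beta(61/5, 19/4)

alpha=61/5, beta=19/4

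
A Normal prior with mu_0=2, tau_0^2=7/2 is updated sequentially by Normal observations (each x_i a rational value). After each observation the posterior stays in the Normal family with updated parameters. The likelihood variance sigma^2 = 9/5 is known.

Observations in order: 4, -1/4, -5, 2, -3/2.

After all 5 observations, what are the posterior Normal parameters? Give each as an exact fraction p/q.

obs 1: x=4 → posterior Normal(176/53, 63/53)
obs 2: x=-1/4 → posterior Normal(669/352, 63/88)
obs 3: x=-5 → posterior Normal(-31/492, 21/41)
obs 4: x=2 → posterior Normal(249/632, 63/158)
obs 5: x=-3/2 → posterior Normal(39/772, 63/193)

mu_0=39/772, tau_0^2=63/193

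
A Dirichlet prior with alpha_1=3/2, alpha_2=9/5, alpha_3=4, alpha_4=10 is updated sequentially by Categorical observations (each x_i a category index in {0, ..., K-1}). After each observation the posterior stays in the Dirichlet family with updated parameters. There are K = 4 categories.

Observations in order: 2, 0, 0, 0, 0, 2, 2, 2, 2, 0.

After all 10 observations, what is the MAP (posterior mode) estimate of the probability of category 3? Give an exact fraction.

obs 1: x=2 → posterior Dirichlet(3/2, 9/5, 5, 10)
obs 2: x=0 → posterior Dirichlet(5/2, 9/5, 5, 10)
obs 3: x=0 → posterior Dirichlet(7/2, 9/5, 5, 10)
obs 4: x=0 → posterior Dirichlet(9/2, 9/5, 5, 10)
obs 5: x=0 → posterior Dirichlet(11/2, 9/5, 5, 10)
obs 6: x=2 → posterior Dirichlet(11/2, 9/5, 6, 10)
obs 7: x=2 → posterior Dirichlet(11/2, 9/5, 7, 10)
obs 8: x=2 → posterior Dirichlet(11/2, 9/5, 8, 10)
obs 9: x=2 → posterior Dirichlet(11/2, 9/5, 9, 10)
obs 10: x=0 → posterior Dirichlet(13/2, 9/5, 9, 10)

90/233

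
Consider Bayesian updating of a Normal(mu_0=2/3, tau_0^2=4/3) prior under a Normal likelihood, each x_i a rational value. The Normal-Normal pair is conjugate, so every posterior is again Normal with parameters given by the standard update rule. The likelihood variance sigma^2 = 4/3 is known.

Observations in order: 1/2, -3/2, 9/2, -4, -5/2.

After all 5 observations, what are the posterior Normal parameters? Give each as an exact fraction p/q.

mu_0=-7/18, tau_0^2=2/9

obs 1: x=1/2 → posterior Normal(7/12, 2/3)
obs 2: x=-3/2 → posterior Normal(-1/9, 4/9)
obs 3: x=9/2 → posterior Normal(25/24, 1/3)
obs 4: x=-4 → posterior Normal(1/30, 4/15)
obs 5: x=-5/2 → posterior Normal(-7/18, 2/9)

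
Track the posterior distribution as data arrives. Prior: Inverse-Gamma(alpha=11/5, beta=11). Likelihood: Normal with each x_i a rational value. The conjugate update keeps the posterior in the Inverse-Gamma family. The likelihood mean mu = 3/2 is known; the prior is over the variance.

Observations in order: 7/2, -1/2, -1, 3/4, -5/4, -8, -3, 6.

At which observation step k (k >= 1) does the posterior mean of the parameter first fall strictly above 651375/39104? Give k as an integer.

k = 8

obs 1: x=7/2 → posterior Inverse-Gamma(27/10, 13)
obs 2: x=-1/2 → posterior Inverse-Gamma(16/5, 15)
obs 3: x=-1 → posterior Inverse-Gamma(37/10, 145/8)
obs 4: x=3/4 → posterior Inverse-Gamma(21/5, 589/32)
obs 5: x=-5/4 → posterior Inverse-Gamma(47/10, 355/16)
obs 6: x=-8 → posterior Inverse-Gamma(26/5, 1077/16)
obs 7: x=-3 → posterior Inverse-Gamma(57/10, 1239/16)
obs 8: x=6 → posterior Inverse-Gamma(31/5, 1401/16)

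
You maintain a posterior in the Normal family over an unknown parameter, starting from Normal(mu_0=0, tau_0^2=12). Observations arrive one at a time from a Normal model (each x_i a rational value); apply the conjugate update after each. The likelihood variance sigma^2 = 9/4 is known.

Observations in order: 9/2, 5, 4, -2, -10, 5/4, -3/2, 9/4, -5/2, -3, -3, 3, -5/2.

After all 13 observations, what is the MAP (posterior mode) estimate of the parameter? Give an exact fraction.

-72/211

obs 1: x=9/2 → posterior Normal(72/19, 36/19)
obs 2: x=5 → posterior Normal(152/35, 36/35)
obs 3: x=4 → posterior Normal(72/17, 12/17)
obs 4: x=-2 → posterior Normal(184/67, 36/67)
obs 5: x=-10 → posterior Normal(24/83, 36/83)
obs 6: x=5/4 → posterior Normal(4/9, 4/11)
obs 7: x=-3/2 → posterior Normal(4/23, 36/115)
obs 8: x=9/4 → posterior Normal(56/131, 36/131)
obs 9: x=-5/2 → posterior Normal(16/147, 12/49)
obs 10: x=-3 → posterior Normal(-32/163, 36/163)
obs 11: x=-3 → posterior Normal(-80/179, 36/179)
obs 12: x=3 → posterior Normal(-32/195, 12/65)
obs 13: x=-5/2 → posterior Normal(-72/211, 36/211)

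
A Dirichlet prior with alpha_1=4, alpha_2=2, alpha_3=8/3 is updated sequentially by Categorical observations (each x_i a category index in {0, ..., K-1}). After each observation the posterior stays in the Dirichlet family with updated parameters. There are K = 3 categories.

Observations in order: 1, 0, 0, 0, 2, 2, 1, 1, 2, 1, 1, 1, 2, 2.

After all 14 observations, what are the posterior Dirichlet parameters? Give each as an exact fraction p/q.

obs 1: x=1 → posterior Dirichlet(4, 3, 8/3)
obs 2: x=0 → posterior Dirichlet(5, 3, 8/3)
obs 3: x=0 → posterior Dirichlet(6, 3, 8/3)
obs 4: x=0 → posterior Dirichlet(7, 3, 8/3)
obs 5: x=2 → posterior Dirichlet(7, 3, 11/3)
obs 6: x=2 → posterior Dirichlet(7, 3, 14/3)
obs 7: x=1 → posterior Dirichlet(7, 4, 14/3)
obs 8: x=1 → posterior Dirichlet(7, 5, 14/3)
obs 9: x=2 → posterior Dirichlet(7, 5, 17/3)
obs 10: x=1 → posterior Dirichlet(7, 6, 17/3)
obs 11: x=1 → posterior Dirichlet(7, 7, 17/3)
obs 12: x=1 → posterior Dirichlet(7, 8, 17/3)
obs 13: x=2 → posterior Dirichlet(7, 8, 20/3)
obs 14: x=2 → posterior Dirichlet(7, 8, 23/3)

alpha_1=7, alpha_2=8, alpha_3=23/3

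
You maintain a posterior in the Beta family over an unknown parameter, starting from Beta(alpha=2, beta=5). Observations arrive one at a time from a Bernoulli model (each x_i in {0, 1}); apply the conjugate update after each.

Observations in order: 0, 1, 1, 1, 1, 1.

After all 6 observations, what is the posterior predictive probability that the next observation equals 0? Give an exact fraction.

6/13

obs 1: x=0 → posterior Beta(2, 6)
obs 2: x=1 → posterior Beta(3, 6)
obs 3: x=1 → posterior Beta(4, 6)
obs 4: x=1 → posterior Beta(5, 6)
obs 5: x=1 → posterior Beta(6, 6)
obs 6: x=1 → posterior Beta(7, 6)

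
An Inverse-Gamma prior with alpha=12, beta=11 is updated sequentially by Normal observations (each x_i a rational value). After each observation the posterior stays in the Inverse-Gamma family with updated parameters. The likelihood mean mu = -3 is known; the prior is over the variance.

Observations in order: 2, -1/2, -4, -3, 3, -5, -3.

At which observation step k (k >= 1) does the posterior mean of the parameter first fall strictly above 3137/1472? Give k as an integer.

k = 2

obs 1: x=2 → posterior Inverse-Gamma(25/2, 47/2)
obs 2: x=-1/2 → posterior Inverse-Gamma(13, 213/8)
obs 3: x=-4 → posterior Inverse-Gamma(27/2, 217/8)
obs 4: x=-3 → posterior Inverse-Gamma(14, 217/8)
obs 5: x=3 → posterior Inverse-Gamma(29/2, 361/8)
obs 6: x=-5 → posterior Inverse-Gamma(15, 377/8)
obs 7: x=-3 → posterior Inverse-Gamma(31/2, 377/8)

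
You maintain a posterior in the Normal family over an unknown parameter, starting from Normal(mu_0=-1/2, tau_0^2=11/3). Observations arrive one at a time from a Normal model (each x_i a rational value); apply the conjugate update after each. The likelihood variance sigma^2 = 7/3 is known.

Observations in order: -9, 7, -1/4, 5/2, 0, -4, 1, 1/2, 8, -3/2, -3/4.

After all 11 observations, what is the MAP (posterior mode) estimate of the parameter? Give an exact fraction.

obs 1: x=-9 → posterior Normal(-205/36, 77/54)
obs 2: x=7 → posterior Normal(-51/58, 77/87)
obs 3: x=-1/4 → posterior Normal(-113/160, 77/120)
obs 4: x=5/2 → posterior Normal(-1/68, 77/153)
obs 5: x=0 → posterior Normal(-3/248, 77/186)
obs 6: x=-4 → posterior Normal(-179/292, 77/219)
obs 7: x=1 → posterior Normal(-45/112, 11/36)
obs 8: x=1/2 → posterior Normal(-113/380, 77/285)
obs 9: x=8 → posterior Normal(239/424, 77/318)
obs 10: x=-3/2 → posterior Normal(173/468, 77/351)
obs 11: x=-3/4 → posterior Normal(35/128, 77/384)

35/128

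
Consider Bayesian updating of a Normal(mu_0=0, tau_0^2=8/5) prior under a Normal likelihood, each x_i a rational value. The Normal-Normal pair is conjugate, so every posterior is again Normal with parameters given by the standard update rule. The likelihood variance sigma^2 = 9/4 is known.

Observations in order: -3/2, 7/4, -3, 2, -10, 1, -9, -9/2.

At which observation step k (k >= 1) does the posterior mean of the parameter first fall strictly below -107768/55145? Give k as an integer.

k = 7

obs 1: x=-3/2 → posterior Normal(-48/77, 72/77)
obs 2: x=7/4 → posterior Normal(8/109, 72/109)
obs 3: x=-3 → posterior Normal(-88/141, 24/47)
obs 4: x=2 → posterior Normal(-24/173, 72/173)
obs 5: x=-10 → posterior Normal(-344/205, 72/205)
obs 6: x=1 → posterior Normal(-104/79, 24/79)
obs 7: x=-9 → posterior Normal(-600/269, 72/269)
obs 8: x=-9/2 → posterior Normal(-744/301, 72/301)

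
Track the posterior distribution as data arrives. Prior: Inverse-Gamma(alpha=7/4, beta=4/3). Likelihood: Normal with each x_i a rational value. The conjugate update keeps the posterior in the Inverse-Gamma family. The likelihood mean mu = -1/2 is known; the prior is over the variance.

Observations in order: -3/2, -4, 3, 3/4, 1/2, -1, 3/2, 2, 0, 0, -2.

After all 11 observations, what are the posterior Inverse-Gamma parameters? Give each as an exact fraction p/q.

alpha=29/4, beta=2111/96

obs 1: x=-3/2 → posterior Inverse-Gamma(9/4, 11/6)
obs 2: x=-4 → posterior Inverse-Gamma(11/4, 191/24)
obs 3: x=3 → posterior Inverse-Gamma(13/4, 169/12)
obs 4: x=3/4 → posterior Inverse-Gamma(15/4, 1427/96)
obs 5: x=1/2 → posterior Inverse-Gamma(17/4, 1475/96)
obs 6: x=-1 → posterior Inverse-Gamma(19/4, 1487/96)
obs 7: x=3/2 → posterior Inverse-Gamma(21/4, 1679/96)
obs 8: x=2 → posterior Inverse-Gamma(23/4, 1979/96)
obs 9: x=0 → posterior Inverse-Gamma(25/4, 1991/96)
obs 10: x=0 → posterior Inverse-Gamma(27/4, 2003/96)
obs 11: x=-2 → posterior Inverse-Gamma(29/4, 2111/96)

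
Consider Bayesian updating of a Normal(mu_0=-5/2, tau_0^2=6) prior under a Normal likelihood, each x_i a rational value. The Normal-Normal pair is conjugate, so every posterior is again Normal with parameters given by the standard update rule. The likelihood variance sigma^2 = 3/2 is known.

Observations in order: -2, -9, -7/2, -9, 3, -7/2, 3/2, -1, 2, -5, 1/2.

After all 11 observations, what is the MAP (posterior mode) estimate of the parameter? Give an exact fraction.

-71/30

obs 1: x=-2 → posterior Normal(-21/10, 6/5)
obs 2: x=-9 → posterior Normal(-31/6, 2/3)
obs 3: x=-7/2 → posterior Normal(-121/26, 6/13)
obs 4: x=-9 → posterior Normal(-193/34, 6/17)
obs 5: x=3 → posterior Normal(-169/42, 2/7)
obs 6: x=-7/2 → posterior Normal(-197/50, 6/25)
obs 7: x=3/2 → posterior Normal(-185/58, 6/29)
obs 8: x=-1 → posterior Normal(-193/66, 2/11)
obs 9: x=2 → posterior Normal(-177/74, 6/37)
obs 10: x=-5 → posterior Normal(-217/82, 6/41)
obs 11: x=1/2 → posterior Normal(-71/30, 2/15)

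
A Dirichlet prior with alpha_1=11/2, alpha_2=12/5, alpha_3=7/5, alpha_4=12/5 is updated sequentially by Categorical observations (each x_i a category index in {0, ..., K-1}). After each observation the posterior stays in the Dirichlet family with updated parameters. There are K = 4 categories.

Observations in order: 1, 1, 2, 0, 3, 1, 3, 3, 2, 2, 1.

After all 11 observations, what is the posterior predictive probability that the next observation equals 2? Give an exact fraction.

44/227

obs 1: x=1 → posterior Dirichlet(11/2, 17/5, 7/5, 12/5)
obs 2: x=1 → posterior Dirichlet(11/2, 22/5, 7/5, 12/5)
obs 3: x=2 → posterior Dirichlet(11/2, 22/5, 12/5, 12/5)
obs 4: x=0 → posterior Dirichlet(13/2, 22/5, 12/5, 12/5)
obs 5: x=3 → posterior Dirichlet(13/2, 22/5, 12/5, 17/5)
obs 6: x=1 → posterior Dirichlet(13/2, 27/5, 12/5, 17/5)
obs 7: x=3 → posterior Dirichlet(13/2, 27/5, 12/5, 22/5)
obs 8: x=3 → posterior Dirichlet(13/2, 27/5, 12/5, 27/5)
obs 9: x=2 → posterior Dirichlet(13/2, 27/5, 17/5, 27/5)
obs 10: x=2 → posterior Dirichlet(13/2, 27/5, 22/5, 27/5)
obs 11: x=1 → posterior Dirichlet(13/2, 32/5, 22/5, 27/5)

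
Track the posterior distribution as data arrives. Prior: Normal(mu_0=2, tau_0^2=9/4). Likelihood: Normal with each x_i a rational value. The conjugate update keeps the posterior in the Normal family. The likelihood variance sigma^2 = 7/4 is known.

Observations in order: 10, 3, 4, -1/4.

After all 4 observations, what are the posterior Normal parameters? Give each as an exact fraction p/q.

obs 1: x=10 → posterior Normal(13/2, 63/64)
obs 2: x=3 → posterior Normal(131/25, 63/100)
obs 3: x=4 → posterior Normal(167/34, 63/136)
obs 4: x=-1/4 → posterior Normal(659/172, 63/172)

mu_0=659/172, tau_0^2=63/172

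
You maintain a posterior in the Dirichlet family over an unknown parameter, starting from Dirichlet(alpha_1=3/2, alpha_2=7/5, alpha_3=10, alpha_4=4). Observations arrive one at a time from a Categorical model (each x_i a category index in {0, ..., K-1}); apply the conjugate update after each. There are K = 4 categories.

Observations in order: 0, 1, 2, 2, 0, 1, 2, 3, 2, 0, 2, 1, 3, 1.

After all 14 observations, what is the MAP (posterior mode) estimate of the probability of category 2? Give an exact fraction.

140/269

obs 1: x=0 → posterior Dirichlet(5/2, 7/5, 10, 4)
obs 2: x=1 → posterior Dirichlet(5/2, 12/5, 10, 4)
obs 3: x=2 → posterior Dirichlet(5/2, 12/5, 11, 4)
obs 4: x=2 → posterior Dirichlet(5/2, 12/5, 12, 4)
obs 5: x=0 → posterior Dirichlet(7/2, 12/5, 12, 4)
obs 6: x=1 → posterior Dirichlet(7/2, 17/5, 12, 4)
obs 7: x=2 → posterior Dirichlet(7/2, 17/5, 13, 4)
obs 8: x=3 → posterior Dirichlet(7/2, 17/5, 13, 5)
obs 9: x=2 → posterior Dirichlet(7/2, 17/5, 14, 5)
obs 10: x=0 → posterior Dirichlet(9/2, 17/5, 14, 5)
obs 11: x=2 → posterior Dirichlet(9/2, 17/5, 15, 5)
obs 12: x=1 → posterior Dirichlet(9/2, 22/5, 15, 5)
obs 13: x=3 → posterior Dirichlet(9/2, 22/5, 15, 6)
obs 14: x=1 → posterior Dirichlet(9/2, 27/5, 15, 6)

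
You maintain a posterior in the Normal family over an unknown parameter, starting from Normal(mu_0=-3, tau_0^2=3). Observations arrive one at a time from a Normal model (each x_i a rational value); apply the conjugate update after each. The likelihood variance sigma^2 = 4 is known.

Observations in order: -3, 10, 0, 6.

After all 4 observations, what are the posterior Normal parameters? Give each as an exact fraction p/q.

mu_0=27/16, tau_0^2=3/4

obs 1: x=-3 → posterior Normal(-3, 12/7)
obs 2: x=10 → posterior Normal(9/10, 6/5)
obs 3: x=0 → posterior Normal(9/13, 12/13)
obs 4: x=6 → posterior Normal(27/16, 3/4)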